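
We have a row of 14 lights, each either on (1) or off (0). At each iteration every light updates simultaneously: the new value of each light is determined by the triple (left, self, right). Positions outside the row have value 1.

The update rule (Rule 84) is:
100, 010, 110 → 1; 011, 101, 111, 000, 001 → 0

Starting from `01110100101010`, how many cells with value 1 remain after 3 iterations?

8

00010110101010
10010010101010
11011010101010
count of 1: 8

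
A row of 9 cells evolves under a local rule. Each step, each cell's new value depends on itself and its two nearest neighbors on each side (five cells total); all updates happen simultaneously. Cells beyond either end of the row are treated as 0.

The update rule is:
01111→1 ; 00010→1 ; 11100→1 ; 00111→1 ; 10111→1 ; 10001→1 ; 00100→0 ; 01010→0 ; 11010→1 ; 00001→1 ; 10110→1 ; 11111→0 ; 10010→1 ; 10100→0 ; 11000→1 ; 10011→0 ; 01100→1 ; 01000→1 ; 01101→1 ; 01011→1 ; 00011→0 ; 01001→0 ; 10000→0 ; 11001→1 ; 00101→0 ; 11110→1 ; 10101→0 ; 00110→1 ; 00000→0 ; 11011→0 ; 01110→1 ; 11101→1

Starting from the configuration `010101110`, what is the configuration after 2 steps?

100011111
011011011

011011011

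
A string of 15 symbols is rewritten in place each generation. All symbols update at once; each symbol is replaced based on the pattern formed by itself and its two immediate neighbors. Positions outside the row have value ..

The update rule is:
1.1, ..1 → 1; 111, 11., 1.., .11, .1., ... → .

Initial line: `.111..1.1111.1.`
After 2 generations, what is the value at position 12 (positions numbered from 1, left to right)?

1

1....1.1....1..
....1.1....1...
position 12 holds 1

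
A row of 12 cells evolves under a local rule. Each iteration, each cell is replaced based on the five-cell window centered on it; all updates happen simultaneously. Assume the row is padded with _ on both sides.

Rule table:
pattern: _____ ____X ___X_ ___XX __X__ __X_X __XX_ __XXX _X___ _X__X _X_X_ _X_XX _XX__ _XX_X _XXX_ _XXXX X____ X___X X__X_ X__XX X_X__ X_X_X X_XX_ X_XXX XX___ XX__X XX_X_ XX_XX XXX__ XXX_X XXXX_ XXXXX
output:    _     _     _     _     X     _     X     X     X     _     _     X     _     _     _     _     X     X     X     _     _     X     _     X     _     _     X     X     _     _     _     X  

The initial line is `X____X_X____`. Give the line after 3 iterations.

XXX_____XX__
X___X___X__X
XXX_XXX_X_XX

XXX_XXX_X_XX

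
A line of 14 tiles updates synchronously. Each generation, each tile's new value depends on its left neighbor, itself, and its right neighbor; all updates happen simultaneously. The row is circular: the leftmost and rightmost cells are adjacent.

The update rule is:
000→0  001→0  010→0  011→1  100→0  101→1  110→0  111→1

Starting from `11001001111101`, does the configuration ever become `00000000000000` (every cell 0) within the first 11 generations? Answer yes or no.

generation 1: 10000001111011
generation 2: 00000001110111
generation 3: 00000001101110
generation 4: 00000001011100
generation 5: 00000000111000
generation 6: 00000000110000
generation 7: 00000000100000
generation 8: 00000000000000
all cells are 0 at generation 8

yes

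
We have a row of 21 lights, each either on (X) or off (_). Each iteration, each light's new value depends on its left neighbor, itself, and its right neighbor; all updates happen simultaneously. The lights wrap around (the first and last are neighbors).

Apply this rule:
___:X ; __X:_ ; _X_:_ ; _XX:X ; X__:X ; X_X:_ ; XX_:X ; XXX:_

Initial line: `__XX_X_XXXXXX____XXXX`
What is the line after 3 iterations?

iteration 1: X_XX___X____XXXX_X__X
iteration 2: X_XXXX__XXX_X__X__X_X
iteration 3: X_X__XX_X_X__X__X___X

X_X__XX_X_X__X__X___X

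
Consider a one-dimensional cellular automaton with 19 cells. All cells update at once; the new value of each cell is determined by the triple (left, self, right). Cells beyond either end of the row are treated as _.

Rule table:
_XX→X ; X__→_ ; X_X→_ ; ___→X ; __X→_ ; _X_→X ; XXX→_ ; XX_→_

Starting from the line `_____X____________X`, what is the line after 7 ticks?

XXXX_X_XXXXXXXXXX_X
X____X_X__________X
X_XX_X_X_XXXXXXXX_X
X_X__X_X_X________X
X_X__X_X_X_XXXXXX_X
X_X__X_X_X_X______X
X_X__X_X_X_X_XXXX_X

X_X__X_X_X_X_XXXX_X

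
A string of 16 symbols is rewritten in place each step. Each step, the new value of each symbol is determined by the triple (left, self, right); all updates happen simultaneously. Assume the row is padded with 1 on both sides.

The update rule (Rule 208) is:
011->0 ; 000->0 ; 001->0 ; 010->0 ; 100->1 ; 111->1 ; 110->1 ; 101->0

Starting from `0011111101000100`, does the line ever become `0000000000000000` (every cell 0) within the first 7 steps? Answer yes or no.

no

1001111100100010
1100111110010000
1110011111001000
1111001111100100
1111100111110010
1111110011111000
1111111001111100
step 7 is 1111111001111100, still not uniform 0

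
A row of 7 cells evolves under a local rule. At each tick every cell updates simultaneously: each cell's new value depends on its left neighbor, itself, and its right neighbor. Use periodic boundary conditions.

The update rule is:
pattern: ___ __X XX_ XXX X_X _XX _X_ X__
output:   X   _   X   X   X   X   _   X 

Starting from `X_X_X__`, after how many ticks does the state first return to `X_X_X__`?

_X_X_X_
__X_X_X
X__X_X_
_X__X_X
X_X__X_
_X_X__X
X_X_X__

7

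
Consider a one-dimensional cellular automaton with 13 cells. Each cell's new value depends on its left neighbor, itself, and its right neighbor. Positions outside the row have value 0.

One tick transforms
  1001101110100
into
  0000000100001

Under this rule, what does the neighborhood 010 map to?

0

At position 0 the neighborhood is 010; the next row has 0 there.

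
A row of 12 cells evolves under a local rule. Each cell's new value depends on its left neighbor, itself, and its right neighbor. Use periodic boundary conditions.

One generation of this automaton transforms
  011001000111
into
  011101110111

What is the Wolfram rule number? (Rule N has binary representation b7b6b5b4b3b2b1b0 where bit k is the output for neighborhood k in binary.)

221

position 10: 111 → 1  (bit 7 = 1)
position 2: 110 → 1  (bit 6 = 1)
position 0: 101 → 0  (bit 5 = 0)
position 3: 100 → 1  (bit 4 = 1)
position 1: 011 → 1  (bit 3 = 1)
position 5: 010 → 1  (bit 2 = 1)
position 4: 001 → 0  (bit 1 = 0)
position 7: 000 → 1  (bit 0 = 1)
bits b7..b0 = 11011101 = 221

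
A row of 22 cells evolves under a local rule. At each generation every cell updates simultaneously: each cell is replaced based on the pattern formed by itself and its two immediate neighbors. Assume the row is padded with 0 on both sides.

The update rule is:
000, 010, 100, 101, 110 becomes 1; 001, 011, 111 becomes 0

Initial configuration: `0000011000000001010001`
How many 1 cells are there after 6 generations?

7

1111001111111101111101
0001100000000110000111
1100111111110011110001
0110000000011000011101
0011111111001111000111
1000000001100001110001
count of 1: 7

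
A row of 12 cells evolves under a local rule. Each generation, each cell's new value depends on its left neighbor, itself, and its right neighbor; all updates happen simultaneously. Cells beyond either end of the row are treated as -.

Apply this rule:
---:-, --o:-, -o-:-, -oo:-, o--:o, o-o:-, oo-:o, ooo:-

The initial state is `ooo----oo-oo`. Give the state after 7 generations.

--------oo--

--oo----o--o
---oo----o--
----oo----o-
-----oo----o
------oo----
-------oo---
--------oo--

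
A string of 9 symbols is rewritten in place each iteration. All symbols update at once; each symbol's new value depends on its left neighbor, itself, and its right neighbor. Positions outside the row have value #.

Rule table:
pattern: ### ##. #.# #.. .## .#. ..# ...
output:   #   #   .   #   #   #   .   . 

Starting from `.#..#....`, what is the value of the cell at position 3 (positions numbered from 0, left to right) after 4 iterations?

.

.##.##...
.##.###..
.##.####.
.##.####.
position 3 holds .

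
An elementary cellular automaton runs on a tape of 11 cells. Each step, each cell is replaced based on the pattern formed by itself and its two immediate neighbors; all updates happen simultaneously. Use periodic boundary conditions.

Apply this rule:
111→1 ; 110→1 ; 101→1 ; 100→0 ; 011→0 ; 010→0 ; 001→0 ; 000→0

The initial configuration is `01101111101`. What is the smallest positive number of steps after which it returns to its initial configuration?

11

10110111110
01011011111
10101101111
11010110111
11101011011
11110101101
11111010110
01111101011
10111110101
11011111010
01101111101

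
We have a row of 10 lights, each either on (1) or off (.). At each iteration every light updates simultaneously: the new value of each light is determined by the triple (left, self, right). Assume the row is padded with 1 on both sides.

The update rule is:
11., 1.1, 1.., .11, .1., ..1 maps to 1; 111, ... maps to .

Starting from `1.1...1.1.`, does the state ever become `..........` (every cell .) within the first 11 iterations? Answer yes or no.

1111.11111
...111....
1.11.11..1
1111111111
..........
all cells are . at iteration 5

yes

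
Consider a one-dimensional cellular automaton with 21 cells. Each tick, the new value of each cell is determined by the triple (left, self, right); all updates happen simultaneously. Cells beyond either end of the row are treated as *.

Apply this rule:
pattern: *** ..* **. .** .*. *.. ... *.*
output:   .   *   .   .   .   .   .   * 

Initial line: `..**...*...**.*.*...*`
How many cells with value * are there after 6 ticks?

tick 1: .*....*...*..*.*...*.
tick 2: *....*...*..*.*...*.*
tick 3: ....*...*..*.*...*.*.
tick 4: ...*...*..*.*...*.*.*
tick 5: ..*...*..*.*...*.*.*.
tick 6: .*...*..*.*...*.*.*.*
count of *: 8

8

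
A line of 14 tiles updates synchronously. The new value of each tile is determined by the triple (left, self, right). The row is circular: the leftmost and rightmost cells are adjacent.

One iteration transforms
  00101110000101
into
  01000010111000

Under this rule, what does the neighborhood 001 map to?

1

At position 1 the neighborhood is 001; the next row has 1 there.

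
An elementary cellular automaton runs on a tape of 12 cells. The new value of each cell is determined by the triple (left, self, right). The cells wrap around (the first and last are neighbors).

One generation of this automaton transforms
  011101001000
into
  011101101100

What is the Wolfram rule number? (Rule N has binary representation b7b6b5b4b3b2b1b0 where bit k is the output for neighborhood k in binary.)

220

position 2: 111 → 1  (bit 7 = 1)
position 3: 110 → 1  (bit 6 = 1)
position 4: 101 → 0  (bit 5 = 0)
position 6: 100 → 1  (bit 4 = 1)
position 1: 011 → 1  (bit 3 = 1)
position 5: 010 → 1  (bit 2 = 1)
position 0: 001 → 0  (bit 1 = 0)
position 10: 000 → 0  (bit 0 = 0)
bits b7..b0 = 11011100 = 220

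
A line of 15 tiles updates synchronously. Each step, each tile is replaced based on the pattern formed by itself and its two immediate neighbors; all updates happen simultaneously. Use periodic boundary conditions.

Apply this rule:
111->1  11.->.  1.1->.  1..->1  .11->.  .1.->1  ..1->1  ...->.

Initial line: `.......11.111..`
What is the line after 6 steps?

11...1....1..1.

......1....1.1.
.....111..11.11
1...1.1.11.....
11.11.1...1...1
1.....11.111.1.
11...1....1..1.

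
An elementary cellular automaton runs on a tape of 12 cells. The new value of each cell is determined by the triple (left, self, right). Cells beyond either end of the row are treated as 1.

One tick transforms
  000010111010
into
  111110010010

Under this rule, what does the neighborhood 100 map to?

At position 0 the neighborhood is 100; the next row has 1 there.

1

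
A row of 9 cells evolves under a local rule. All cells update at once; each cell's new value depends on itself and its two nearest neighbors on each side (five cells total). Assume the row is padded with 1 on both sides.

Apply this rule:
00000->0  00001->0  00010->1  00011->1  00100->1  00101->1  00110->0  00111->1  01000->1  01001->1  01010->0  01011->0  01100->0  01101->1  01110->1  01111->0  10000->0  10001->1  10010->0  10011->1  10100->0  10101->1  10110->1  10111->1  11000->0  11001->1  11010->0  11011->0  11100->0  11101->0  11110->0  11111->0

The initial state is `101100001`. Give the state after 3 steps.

step 1: 001000011
step 2: 101100110
step 3: 001011010

001011010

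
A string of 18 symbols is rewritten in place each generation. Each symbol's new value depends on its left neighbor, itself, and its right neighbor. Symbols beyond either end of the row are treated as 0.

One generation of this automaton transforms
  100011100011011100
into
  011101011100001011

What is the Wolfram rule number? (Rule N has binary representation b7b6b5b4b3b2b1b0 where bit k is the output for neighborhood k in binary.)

147

position 5: 111 → 1  (bit 7 = 1)
position 6: 110 → 0  (bit 6 = 0)
position 12: 101 → 0  (bit 5 = 0)
position 1: 100 → 1  (bit 4 = 1)
position 4: 011 → 0  (bit 3 = 0)
position 0: 010 → 0  (bit 2 = 0)
position 3: 001 → 1  (bit 1 = 1)
position 2: 000 → 1  (bit 0 = 1)
bits b7..b0 = 10010011 = 147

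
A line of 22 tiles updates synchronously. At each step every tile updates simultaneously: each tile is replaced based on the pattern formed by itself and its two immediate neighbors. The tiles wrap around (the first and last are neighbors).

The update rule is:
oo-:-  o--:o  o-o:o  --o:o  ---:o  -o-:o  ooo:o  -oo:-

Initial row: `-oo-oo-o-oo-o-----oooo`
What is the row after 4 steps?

o--o--ooo--ooooooo-oo-
oooooo-o-oo-ooooo-o--o
ooooo-ooo--o-ooo-oooo-
-ooo-o-o-oooo-o-o-oo-o

-ooo-o-o-oooo-o-o-oo-o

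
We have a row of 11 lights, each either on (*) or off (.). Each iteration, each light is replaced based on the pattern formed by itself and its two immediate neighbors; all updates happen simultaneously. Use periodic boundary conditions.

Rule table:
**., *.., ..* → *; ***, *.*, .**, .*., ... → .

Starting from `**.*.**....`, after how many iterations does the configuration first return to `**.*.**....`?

33

.*....**..*
..*..*.***.
.*.**....**
....**..*.*
*..*.***...
.**....**.*
..**..*.*..
.*.***...*.
*....**.*.*
**..*.*....
.***...*..*
...**.*.**.
..*.*....**
**...*..*.*
.**.*.**...
*.*....**..
...*..*.***
*.*.**....*
*....**..*.
.*..*.***..
*.**....**.
...**..*.*.
..*.***...*
**....**.*.
.**..*.*...
*.***...*..
....**.*.**
*..*.*....*
***...*..*.
..**.*.**..
.*.*....**.
*...*..*.**
**.*.**....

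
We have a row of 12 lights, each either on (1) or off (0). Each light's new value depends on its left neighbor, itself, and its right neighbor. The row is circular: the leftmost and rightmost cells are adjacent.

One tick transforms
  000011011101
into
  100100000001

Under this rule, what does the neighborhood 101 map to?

0

At position 6 the neighborhood is 101; the next row has 0 there.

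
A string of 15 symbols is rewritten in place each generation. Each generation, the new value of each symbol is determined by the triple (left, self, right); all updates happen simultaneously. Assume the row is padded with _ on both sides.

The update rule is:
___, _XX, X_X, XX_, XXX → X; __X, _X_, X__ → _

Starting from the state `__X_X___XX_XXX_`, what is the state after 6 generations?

XXXXXXXXXXXXXX_

X__X__X_XXXXXX_
_______XXXXXXX_
XXXXXX_XXXXXXX_
XXXXXXXXXXXXXX_
XXXXXXXXXXXXXX_  (fixed point — unchanged through generation 6)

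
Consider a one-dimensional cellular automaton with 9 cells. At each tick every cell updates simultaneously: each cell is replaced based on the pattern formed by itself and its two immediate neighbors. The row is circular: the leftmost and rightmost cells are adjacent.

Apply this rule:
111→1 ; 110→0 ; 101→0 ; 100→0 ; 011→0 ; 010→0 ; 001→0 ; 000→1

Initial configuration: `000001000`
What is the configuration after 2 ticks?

111100011
111001001

111001001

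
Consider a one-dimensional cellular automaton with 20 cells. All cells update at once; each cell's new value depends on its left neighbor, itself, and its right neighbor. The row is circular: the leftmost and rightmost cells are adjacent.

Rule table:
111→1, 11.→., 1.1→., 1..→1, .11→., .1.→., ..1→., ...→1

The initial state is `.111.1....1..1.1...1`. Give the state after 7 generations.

...1..111..1.....1..

..1...111..1....11..
1..11..1.1..111...11
.1...1....1..1.11..1
..11..111..1.....1..
1...1..1.1..1111..11
.11..1....1..11.1..1
...1..111..1.....1..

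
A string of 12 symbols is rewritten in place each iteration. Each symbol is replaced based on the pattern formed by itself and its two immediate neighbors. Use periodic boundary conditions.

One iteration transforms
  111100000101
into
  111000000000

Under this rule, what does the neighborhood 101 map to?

At position 10 the neighborhood is 101; the next row has 0 there.

0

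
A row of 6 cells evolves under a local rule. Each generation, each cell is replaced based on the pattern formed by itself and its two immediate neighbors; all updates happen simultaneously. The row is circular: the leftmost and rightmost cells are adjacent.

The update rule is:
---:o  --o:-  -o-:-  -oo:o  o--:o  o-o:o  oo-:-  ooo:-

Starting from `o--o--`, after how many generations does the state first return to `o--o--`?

3

-o--o-
--o--o
o--o--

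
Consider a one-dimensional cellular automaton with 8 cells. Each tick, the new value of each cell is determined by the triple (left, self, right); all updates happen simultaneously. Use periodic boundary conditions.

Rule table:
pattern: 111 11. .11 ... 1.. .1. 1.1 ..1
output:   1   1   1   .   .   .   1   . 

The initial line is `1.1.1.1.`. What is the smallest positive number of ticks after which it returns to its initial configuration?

.1.1.1.1
1.1.1.1.

2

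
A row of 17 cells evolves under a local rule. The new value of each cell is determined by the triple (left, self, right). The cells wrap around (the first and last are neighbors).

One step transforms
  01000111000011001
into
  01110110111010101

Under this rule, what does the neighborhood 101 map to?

0

At position 0 the neighborhood is 101; the next row has 0 there.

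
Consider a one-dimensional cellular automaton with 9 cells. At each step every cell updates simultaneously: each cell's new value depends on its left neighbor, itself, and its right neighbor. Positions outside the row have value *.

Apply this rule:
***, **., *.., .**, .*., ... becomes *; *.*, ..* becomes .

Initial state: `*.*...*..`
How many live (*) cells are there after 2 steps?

*.***.**.
*.***.**.
count of *: 6

6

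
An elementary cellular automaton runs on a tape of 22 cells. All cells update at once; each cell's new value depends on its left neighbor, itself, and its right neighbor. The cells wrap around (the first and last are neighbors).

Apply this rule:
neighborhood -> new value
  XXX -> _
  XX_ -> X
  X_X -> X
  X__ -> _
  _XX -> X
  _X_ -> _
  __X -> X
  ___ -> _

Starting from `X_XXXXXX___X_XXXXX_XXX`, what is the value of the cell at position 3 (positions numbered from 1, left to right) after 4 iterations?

_

XXX____X__X_XX___XXX__
X_X___X__X_XXX__XX_X_X
XX___X__X_XX_X_XXXX_XX
_X__X__X_XXXX_XX__XXX_
position 3 holds _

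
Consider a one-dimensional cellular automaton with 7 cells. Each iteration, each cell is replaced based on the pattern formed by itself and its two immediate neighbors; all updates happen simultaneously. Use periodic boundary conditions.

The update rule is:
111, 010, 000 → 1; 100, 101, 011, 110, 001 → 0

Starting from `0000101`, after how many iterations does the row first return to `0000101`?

iteration 1: 0110101
iteration 2: 0000101

2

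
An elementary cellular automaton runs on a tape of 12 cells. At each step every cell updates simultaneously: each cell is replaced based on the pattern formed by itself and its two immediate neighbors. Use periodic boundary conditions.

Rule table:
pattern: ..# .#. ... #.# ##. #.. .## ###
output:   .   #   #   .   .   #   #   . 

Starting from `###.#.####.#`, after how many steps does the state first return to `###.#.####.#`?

step 1: ....#.#....#
step 2: ###.#.####.#

2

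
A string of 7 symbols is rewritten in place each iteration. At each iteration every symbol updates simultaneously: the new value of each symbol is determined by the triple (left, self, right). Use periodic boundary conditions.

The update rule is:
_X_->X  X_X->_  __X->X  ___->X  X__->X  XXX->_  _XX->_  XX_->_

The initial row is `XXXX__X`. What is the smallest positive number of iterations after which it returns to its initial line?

2

____XX_
XXXX__X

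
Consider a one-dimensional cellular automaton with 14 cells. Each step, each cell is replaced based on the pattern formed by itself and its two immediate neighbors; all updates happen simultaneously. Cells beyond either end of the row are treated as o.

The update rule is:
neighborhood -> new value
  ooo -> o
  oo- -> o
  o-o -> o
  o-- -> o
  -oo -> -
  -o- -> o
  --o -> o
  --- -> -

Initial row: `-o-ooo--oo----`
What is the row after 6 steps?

oooooooo-oooo-

ooo-oooo-oo--o
oooo-oooo-ooo-
ooooo-oooo-ooo
oooooo-oooo-oo
ooooooo-oooo-o
oooooooo-oooo-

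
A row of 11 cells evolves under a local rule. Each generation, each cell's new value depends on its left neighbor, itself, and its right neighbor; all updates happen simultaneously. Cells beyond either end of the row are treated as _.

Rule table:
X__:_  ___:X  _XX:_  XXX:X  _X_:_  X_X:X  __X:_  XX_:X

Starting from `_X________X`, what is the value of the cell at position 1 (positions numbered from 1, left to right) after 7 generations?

_

generation 1: ___XXXXXX__
generation 2: XX__XXXXX_X
generation 3: _X___XXXXX_
generation 4: ___X__XXXX_
generation 5: XX_____XXX_
generation 6: _X_XXX__XX_
generation 7: __X_XX___X_
position 1 holds _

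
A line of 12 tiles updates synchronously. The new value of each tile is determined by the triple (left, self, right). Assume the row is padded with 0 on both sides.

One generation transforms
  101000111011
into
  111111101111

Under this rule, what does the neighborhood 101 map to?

1

At position 1 the neighborhood is 101; the next row has 1 there.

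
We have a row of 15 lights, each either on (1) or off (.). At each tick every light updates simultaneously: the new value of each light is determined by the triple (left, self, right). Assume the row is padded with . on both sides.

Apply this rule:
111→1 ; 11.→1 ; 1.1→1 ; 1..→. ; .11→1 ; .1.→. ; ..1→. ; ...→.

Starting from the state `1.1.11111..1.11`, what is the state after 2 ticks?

..1111111...111

.1.111111...111
..1111111...111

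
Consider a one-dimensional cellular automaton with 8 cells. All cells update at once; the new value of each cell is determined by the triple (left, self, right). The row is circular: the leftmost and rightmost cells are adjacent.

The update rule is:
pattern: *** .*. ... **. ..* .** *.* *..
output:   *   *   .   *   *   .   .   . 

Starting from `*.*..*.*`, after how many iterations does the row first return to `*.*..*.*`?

2

*.*.**..
*.*..*.*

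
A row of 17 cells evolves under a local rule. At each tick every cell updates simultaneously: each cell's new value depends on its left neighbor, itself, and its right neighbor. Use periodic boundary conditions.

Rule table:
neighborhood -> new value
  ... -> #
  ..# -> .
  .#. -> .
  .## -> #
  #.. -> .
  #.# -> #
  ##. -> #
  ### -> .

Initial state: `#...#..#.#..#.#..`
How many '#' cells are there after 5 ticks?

..#.....#....#...
#...###...##...##
#.#.#.#.#.##.#.#.
.#.#.#.#.####.#.#
#.#.#.#.##..##.#.
count of #: 9

9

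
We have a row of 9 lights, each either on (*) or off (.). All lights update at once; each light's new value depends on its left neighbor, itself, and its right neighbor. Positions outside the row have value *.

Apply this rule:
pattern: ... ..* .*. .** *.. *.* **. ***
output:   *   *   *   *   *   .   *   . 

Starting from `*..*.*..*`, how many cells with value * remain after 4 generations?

****.****
...*.*...
****.****  (repeats generation 1; period 2)
generation 4: ...*.*...
count of *: 2

2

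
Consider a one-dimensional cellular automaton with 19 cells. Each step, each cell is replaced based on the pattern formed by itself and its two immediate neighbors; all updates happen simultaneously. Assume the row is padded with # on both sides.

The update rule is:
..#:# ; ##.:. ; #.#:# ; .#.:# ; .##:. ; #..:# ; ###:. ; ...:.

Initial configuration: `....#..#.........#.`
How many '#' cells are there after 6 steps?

4

#..######.......###
.##......#.....#...
#..#....###...###.#
.####..#...#.#...#.
#....####.#####.###
.#..#....#.....#...
count of #: 4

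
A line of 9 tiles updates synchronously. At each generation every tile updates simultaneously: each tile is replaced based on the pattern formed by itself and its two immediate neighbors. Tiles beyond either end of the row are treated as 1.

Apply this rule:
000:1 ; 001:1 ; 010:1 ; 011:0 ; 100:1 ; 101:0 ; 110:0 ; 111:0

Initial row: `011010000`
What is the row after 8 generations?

000011111
111100000
000011111  (repeats generation 1; period 2)
generation 8: 111100000

111100000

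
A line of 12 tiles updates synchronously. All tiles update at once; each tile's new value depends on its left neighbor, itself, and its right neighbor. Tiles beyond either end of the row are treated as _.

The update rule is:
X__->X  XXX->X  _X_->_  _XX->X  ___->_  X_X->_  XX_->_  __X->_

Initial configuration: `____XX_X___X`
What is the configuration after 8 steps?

___________X

____X___X___
_____X___X__
______X___X_
_______X___X
________X___
_________X__
__________X_
___________X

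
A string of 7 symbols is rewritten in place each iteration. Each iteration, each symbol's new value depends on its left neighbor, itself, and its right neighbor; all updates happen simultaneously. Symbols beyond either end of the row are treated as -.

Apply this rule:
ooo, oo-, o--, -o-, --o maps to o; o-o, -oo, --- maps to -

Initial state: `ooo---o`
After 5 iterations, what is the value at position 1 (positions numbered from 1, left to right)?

-

-ooo-oo
o-oo--o
o--oooo
ooo-ooo
-oo--oo
position 1 holds -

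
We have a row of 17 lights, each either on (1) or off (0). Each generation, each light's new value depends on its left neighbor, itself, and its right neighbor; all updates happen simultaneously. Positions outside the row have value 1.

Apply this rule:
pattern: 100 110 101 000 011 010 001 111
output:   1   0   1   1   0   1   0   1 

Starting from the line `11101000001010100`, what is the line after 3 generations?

01110110111011010

generation 1: 11011111101111110
generation 2: 10101111010111101
generation 3: 01110110111011010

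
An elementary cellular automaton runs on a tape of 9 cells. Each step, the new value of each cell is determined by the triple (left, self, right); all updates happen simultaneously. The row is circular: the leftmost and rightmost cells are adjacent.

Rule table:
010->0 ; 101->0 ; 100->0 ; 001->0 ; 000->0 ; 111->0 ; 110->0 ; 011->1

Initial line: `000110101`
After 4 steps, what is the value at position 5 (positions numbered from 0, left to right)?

step 1: 000100000
step 2: 000000000
step 3: 000000000  (fixed point — unchanged through step 4)
position 5 holds 0

0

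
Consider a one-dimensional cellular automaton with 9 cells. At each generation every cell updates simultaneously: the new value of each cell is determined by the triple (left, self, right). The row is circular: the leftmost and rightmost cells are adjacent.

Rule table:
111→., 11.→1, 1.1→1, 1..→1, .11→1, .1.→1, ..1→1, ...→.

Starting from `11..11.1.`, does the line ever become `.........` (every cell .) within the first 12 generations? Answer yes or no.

111111111
.........
all cells are . at generation 2

yes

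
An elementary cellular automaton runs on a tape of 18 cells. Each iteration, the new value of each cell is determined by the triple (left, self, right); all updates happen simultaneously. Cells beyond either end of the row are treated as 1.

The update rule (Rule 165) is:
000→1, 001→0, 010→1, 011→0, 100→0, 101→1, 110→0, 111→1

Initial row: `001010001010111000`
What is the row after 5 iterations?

110000110001101000

001110101111010010
000101110110110011
010110101001000001
111001111001011100
110000110001101000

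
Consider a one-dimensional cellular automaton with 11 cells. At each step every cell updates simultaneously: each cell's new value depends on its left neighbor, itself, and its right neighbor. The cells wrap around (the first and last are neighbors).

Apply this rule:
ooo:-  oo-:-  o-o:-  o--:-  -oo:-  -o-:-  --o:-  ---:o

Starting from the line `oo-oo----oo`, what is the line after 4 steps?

ooooo----oo

step 1: ------oo---
step 2: ooooo----oo
step 3: ------oo---  (repeats step 1; period 2)
step 4: ooooo----oo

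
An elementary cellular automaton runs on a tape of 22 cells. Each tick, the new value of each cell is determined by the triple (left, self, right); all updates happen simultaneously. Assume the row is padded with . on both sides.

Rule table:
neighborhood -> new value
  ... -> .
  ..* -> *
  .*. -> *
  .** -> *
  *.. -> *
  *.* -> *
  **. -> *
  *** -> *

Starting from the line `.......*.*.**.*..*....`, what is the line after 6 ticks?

.*********************

......*************...
.....***************..
....*****************.
...*******************
..********************
.*********************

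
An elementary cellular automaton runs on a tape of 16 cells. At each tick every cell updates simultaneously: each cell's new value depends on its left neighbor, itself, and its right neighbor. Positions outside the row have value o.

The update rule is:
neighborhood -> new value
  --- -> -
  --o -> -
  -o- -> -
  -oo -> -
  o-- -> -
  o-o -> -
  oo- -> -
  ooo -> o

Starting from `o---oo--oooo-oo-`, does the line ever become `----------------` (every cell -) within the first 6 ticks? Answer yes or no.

---------oo-----
----------------
all cells are - at tick 2

yes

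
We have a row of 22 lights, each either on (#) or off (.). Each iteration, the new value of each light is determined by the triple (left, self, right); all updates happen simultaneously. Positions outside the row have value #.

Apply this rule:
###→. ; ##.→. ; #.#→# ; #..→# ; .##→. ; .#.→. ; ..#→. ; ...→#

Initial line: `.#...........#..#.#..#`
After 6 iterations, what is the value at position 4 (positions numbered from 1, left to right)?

#.##########..#..#.#..
.#..........#..#..#.#.
#.#########..#..#..#.#
.#.........#..#..#..#.
#.########..#..#..#..#
.#........#..#..#..#..
position 4 holds .

.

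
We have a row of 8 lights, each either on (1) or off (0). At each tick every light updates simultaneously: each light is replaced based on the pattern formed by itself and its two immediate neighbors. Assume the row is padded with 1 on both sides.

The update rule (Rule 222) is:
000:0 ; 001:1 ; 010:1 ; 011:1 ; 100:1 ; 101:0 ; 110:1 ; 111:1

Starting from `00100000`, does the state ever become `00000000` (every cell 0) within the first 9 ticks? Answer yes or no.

11110001
11111011
11111011  (fixed point — unchanged through tick 9)
tick 9 is 11111011, still not uniform 0

no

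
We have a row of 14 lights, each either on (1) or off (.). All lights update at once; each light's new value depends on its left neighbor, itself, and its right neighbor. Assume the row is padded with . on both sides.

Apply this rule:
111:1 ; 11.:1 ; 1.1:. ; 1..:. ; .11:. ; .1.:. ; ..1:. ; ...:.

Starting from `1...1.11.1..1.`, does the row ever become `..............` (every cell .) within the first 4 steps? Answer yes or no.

.......1......
..............
all cells are . at step 2

yes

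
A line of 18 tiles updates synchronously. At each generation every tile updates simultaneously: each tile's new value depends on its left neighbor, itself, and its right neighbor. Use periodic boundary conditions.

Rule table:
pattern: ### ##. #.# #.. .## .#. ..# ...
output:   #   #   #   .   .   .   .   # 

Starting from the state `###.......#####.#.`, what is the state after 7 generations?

.##.#####..#####.#
#.##.####...#####.
.#.##.###.#..#####
#.#.##.###....####
##.#.##.##.##..###
###.#.##.##.#...##
####.#.##.##..#..#

####.#.##.##..#..#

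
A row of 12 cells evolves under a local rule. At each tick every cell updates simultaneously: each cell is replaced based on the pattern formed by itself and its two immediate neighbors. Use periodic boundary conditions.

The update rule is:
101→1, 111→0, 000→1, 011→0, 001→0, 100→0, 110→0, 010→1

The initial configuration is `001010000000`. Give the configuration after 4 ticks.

101110111111
010001000000
010101011111
111111100000

111111100000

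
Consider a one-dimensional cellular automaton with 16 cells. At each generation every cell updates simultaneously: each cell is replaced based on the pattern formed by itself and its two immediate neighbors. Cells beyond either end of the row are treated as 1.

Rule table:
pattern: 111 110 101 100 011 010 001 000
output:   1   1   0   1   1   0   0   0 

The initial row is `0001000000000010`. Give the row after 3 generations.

1110001000000000

1000100000000000
1100010000000000
1110001000000000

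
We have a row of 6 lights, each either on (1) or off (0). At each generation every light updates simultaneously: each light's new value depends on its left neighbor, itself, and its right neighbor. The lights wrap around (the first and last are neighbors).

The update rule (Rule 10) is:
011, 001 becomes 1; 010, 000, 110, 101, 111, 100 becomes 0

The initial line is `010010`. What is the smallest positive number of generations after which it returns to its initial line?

100100
001001
010010

3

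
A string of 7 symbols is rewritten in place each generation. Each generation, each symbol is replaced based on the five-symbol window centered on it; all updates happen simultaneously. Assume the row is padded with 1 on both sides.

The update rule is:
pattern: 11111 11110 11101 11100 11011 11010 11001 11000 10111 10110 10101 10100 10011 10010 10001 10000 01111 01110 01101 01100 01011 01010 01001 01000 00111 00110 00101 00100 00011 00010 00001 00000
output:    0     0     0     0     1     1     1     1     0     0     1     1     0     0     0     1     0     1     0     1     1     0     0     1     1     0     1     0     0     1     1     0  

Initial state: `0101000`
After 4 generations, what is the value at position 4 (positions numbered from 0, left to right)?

1

generation 1: 1101100
generation 2: 0010110
generation 3: 1011001
generation 4: 0101101
position 4 holds 1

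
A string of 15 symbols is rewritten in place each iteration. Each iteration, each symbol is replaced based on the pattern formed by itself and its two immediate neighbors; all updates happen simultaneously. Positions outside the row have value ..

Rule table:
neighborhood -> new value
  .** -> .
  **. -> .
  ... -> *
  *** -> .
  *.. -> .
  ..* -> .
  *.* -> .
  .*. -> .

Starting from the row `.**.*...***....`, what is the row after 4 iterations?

*****...***....

iteration 1: ......*.....***
iteration 2: *****...***....
iteration 3: ......*.....***  (repeats iteration 1; period 2)
iteration 4: *****...***....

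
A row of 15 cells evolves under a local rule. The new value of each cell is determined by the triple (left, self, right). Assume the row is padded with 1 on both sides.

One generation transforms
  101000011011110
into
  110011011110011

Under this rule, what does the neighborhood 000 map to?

1

At position 4 the neighborhood is 000; the next row has 1 there.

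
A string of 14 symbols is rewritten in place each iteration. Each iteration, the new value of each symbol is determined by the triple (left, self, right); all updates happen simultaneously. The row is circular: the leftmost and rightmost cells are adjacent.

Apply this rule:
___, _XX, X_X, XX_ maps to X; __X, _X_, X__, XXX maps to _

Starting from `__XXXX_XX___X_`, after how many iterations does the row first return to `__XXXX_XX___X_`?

X_X__XXXX_X___
_X___X__XX__X_
___X____XX____
XX___XX_XX_XXX
_X_X_XXXXXXX__
__X_XX_____X_X
___XXX_XXX__X_
XX_X_XXX_X____
XXX_XX_XX__XX_
X_XXXXXXX__XXX
XXX_____X__X__
X_X_XXX_______
_X_XX_X_XXXXX_
__XXXX_XX___X_

14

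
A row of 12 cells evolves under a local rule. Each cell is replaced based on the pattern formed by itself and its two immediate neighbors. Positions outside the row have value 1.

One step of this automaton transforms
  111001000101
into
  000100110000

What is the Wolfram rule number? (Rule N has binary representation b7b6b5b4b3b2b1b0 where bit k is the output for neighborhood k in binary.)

17

position 0: 111 → 0  (bit 7 = 0)
position 2: 110 → 0  (bit 6 = 0)
position 10: 101 → 0  (bit 5 = 0)
position 3: 100 → 1  (bit 4 = 1)
position 11: 011 → 0  (bit 3 = 0)
position 5: 010 → 0  (bit 2 = 0)
position 4: 001 → 0  (bit 1 = 0)
position 7: 000 → 1  (bit 0 = 1)
bits b7..b0 = 00010001 = 17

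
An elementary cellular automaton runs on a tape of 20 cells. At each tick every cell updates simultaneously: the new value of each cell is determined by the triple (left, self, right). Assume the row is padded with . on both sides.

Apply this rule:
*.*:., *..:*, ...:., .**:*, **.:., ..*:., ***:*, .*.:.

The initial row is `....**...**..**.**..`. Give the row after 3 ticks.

tick 1: ....*.*..*.*.*..*.*.
tick 2: .......*......*....*
tick 3: ........*......*....

........*......*....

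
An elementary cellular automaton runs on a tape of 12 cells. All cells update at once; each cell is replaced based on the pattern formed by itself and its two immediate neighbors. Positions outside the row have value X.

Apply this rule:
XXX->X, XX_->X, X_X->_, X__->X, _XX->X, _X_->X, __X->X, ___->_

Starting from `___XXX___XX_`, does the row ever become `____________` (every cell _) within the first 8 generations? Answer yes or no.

X_XXXXX_XXX_
X_XXXXX_XXX_  (fixed point — unchanged through generation 8)
generation 8 is X_XXXXX_XXX_, still not uniform _

no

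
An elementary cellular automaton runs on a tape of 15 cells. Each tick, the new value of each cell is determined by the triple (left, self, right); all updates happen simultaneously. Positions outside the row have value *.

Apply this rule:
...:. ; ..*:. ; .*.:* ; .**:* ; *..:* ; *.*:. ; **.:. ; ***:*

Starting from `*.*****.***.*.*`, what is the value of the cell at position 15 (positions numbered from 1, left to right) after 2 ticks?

*

..****..**..*.*
*.***.*.*.*.*.*
position 15 holds *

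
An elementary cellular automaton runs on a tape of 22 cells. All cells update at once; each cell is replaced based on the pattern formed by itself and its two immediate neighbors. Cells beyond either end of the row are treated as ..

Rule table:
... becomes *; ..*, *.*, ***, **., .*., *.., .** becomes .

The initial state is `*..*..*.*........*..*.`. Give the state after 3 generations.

..........******......

..........******......
*********........*****
..........******......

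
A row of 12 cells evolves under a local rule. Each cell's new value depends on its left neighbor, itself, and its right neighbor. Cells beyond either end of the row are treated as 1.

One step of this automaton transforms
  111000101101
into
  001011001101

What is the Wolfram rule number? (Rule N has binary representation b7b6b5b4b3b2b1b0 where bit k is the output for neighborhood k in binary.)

position 0: 111 → 0  (bit 7 = 0)
position 2: 110 → 1  (bit 6 = 1)
position 7: 101 → 0  (bit 5 = 0)
position 3: 100 → 0  (bit 4 = 0)
position 8: 011 → 1  (bit 3 = 1)
position 6: 010 → 0  (bit 2 = 0)
position 5: 001 → 1  (bit 1 = 1)
position 4: 000 → 1  (bit 0 = 1)
bits b7..b0 = 01001011 = 75

75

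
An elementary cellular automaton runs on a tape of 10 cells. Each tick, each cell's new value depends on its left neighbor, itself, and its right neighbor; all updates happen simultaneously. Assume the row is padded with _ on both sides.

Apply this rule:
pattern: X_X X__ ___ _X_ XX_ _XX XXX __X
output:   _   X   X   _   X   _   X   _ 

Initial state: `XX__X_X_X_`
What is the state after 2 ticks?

_XX______X
__XXXXXX__

__XXXXXX__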